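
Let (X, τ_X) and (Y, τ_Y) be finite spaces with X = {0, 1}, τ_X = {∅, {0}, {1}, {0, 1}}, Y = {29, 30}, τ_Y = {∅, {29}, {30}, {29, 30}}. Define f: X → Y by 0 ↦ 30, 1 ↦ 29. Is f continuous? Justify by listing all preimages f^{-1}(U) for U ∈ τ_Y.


f IS continuous.

Compute f^{-1}(U) for each U ∈ τ_Y:
  U = ∅: f^{-1}(U) = ∅ ∈ τ_X ✓.
  U = {29}: f^{-1}(U) = {1} ∈ τ_X ✓.
  U = {30}: f^{-1}(U) = {0} ∈ τ_X ✓.
  U = {29, 30}: f^{-1}(U) = {0, 1} ∈ τ_X ✓.
Every preimage lies in τ_X, so f IS continuous.


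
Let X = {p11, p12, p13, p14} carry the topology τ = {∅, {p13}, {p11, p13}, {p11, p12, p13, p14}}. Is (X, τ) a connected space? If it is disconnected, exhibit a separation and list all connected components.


(X, τ) is connected.

Find clopen sets (U ∈ τ with X ∖ U ∈ τ):
  U = ∅, X ∖ U = {p11, p12, p13, p14} — both open, so U is clopen.
  U = {p11, p12, p13, p14}, X ∖ U = ∅ — both open, so U is clopen.
Only trivial clopens (∅ and X) exist, so (X, τ) is connected.
Compute connected components by grouping points that agree on all clopens:
  component: {p11, p12, p13, p14}


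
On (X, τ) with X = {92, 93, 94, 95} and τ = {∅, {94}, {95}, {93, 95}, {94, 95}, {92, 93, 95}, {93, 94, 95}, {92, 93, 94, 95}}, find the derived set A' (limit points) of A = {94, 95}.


A' = {92, 93}

For each x ∈ X, list the open sets U ∈ τ with x ∈ U, then check whether U ∩ (A ∖ {x}) ≠ ∅ for every such U.
  x = 92: opens ∋ x are {92, 93, 95}, {92, 93, 94, 95}; each meets A ∖ {92}, so x IS a limit point.
  x = 93: opens ∋ x are {93, 95}, {92, 93, 95}, {93, 94, 95}, {92, 93, 94, 95}; each meets A ∖ {93}, so x IS a limit point.
  x = 94: open {94} ∋ x has {94} ∩ (A ∖ {94}) = ∅, so x is NOT a limit point.
  x = 95: open {95} ∋ x has {95} ∩ (A ∖ {95}) = ∅, so x is NOT a limit point.
Collecting: A' = {92, 93}.


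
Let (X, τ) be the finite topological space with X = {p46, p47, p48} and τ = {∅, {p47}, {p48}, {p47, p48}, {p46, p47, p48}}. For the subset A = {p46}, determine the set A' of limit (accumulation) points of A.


A' = ∅

For each x ∈ X, list the open sets U ∈ τ with x ∈ U, then check whether U ∩ (A ∖ {x}) ≠ ∅ for every such U.
  x = p46: open {p46, p47, p48} ∋ x has {p46, p47, p48} ∩ (A ∖ {p46}) = ∅, so x is NOT a limit point.
  x = p47: open {p47} ∋ x has {p47} ∩ (A ∖ {p47}) = ∅, so x is NOT a limit point.
  x = p48: open {p48} ∋ x has {p48} ∩ (A ∖ {p48}) = ∅, so x is NOT a limit point.
Collecting: A' = ∅.


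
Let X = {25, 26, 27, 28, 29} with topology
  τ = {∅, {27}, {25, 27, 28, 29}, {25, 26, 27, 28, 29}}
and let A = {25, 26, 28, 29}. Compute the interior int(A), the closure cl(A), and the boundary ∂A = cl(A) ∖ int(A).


int(A) = ∅, cl(A) = {25, 26, 28, 29}, ∂A = {25, 26, 28, 29}.

Closed sets in (X, τ) are complements of opens:
  closed(X, τ) = {∅, {26}, {25, 26, 28, 29}, {25, 26, 27, 28, 29}}.
int(A) = ⋃ {U ∈ τ : U ⊆ A}. Opens contained in A: ∅.
Taking the union of these: int(A) = ∅.
cl(A) = ⋂ {C closed : A ⊆ C}. Closed sets containing A: {25, 26, 28, 29}, {25, 26, 27, 28, 29}.
Intersecting these: cl(A) = {25, 26, 28, 29}.
∂A = cl(A) ∖ int(A) = {25, 26, 28, 29} ∖ ∅ = {25, 26, 28, 29}.


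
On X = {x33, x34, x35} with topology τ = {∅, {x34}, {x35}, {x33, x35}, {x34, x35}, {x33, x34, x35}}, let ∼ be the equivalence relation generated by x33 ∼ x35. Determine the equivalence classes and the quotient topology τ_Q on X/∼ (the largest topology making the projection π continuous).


X/∼ = {[x33=x35], [x34]}; |τ_Q| = 4.

Equivalence classes: [x33=x35], [x34].
Quotient map π: X → X/∼ sends x33 ↦ [x33=x35], x34 ↦ [x34], x35 ↦ [x33=x35].
For each subset V ⊆ X/∼, compute π^{-1}(V) ⊆ X and check whether π^{-1}(V) ∈ τ. V is open in τ_Q iff π^{-1}(V) ∈ τ.
  V = {}: π^{-1}(V) = ∅ ∈ τ ✓.
  V = {[x33=x35]}: π^{-1}(V) = {x33, x35} ∈ τ ✓.
  V = {[x34]}: π^{-1}(V) = {x34} ∈ τ ✓.
  V = {[x33=x35], [x34]}: π^{-1}(V) = {x33, x34, x35} ∈ τ ✓.
Open sets in the quotient: τ_Q = {{}, {[x33=x35]}, {[x34]}, {[x33=x35], [x34]}} (4 elements).


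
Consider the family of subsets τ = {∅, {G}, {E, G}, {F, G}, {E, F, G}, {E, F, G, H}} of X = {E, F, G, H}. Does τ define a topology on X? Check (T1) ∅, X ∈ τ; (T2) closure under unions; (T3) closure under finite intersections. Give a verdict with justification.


τ IS a topology on X.

Axiom (T1): ∅ ∈ τ? Yes; X ∈ τ? Yes.
Axiom (T2/T3): check pairwise unions and intersections of members of τ.
All pairwise intersections and unions checked — each lies in τ. Therefore τ satisfies (T1), (T2), (T3): it IS a topology on X.


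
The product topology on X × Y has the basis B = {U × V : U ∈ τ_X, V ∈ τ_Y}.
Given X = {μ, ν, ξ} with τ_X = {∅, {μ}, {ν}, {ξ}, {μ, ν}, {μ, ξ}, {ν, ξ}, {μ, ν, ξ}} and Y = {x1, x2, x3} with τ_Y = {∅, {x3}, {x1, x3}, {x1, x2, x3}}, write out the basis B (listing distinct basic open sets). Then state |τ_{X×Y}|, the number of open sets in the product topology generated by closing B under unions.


Basis B = {∅ × ∅, {μ} × {x3}, {ν} × {x3}, {ξ} × {x3}, {μ} × {x1, x3}, {μ, ν} × {x3}, {μ, ξ} × {x3}, {ν} × {x1, x3}, {ν, ξ} × {x3}, {ξ} × {x1, x3}, {μ} × {x1, x2, x3}, {μ, ν, ξ} × {x3}, {ν} × {x1, x2, x3}, {ξ} × {x1, x2, x3}, {μ, ν} × {x1, x3}, {μ, ξ} × {x1, x3}, {ν, ξ} × {x1, x3}, {μ, ν} × {x1, x2, x3}, {μ, ξ} × {x1, x2, x3}, {μ, ν, ξ} × {x1, x3}, {ν, ξ} × {x1, x2, x3}, {μ, ν, ξ} × {x1, x2, x3}}; |τ_{X×Y}| = 64.

Enumerate products U × V with U ∈ τ_X, V ∈ τ_Y (deduplicated):
  ∅ × ∅ = {} (∅)
  {μ} × {x3} = {(μ,x3)}
  {ν} × {x3} = {(ν,x3)}
  {ξ} × {x3} = {(ξ,x3)}
  {μ} × {x1, x3} = {(μ,x1), (μ,x3)}
  {μ, ν} × {x3} = {(μ,x3), (ν,x3)}
  {μ, ξ} × {x3} = {(μ,x3), (ξ,x3)}
  {ν} × {x1, x3} = {(ν,x1), (ν,x3)}
  {ν, ξ} × {x3} = {(ν,x3), (ξ,x3)}
  {ξ} × {x1, x3} = {(ξ,x1), (ξ,x3)}
  {μ} × {x1, x2, x3} = {(μ,x1), (μ,x2), (μ,x3)}
  {μ, ν, ξ} × {x3} = {(μ,x3), (ν,x3), (ξ,x3)}
  {ν} × {x1, x2, x3} = {(ν,x1), (ν,x2), (ν,x3)}
  {ξ} × {x1, x2, x3} = {(ξ,x1), (ξ,x2), (ξ,x3)}
  {μ, ν} × {x1, x3} = {(μ,x1), (μ,x3), (ν,x1), (ν,x3)}
  {μ, ξ} × {x1, x3} = {(μ,x1), (μ,x3), (ξ,x1), (ξ,x3)}
  {ν, ξ} × {x1, x3} = {(ν,x1), (ν,x3), (ξ,x1), (ξ,x3)}
  {μ, ν} × {x1, x2, x3} = {(μ,x1), (μ,x2), (μ,x3), (ν,x1), (ν,x2), (ν,x3)}
  {μ, ξ} × {x1, x2, x3} = {(μ,x1), (μ,x2), (μ,x3), (ξ,x1), (ξ,x2), (ξ,x3)}
  {μ, ν, ξ} × {x1, x3} = {(μ,x1), (μ,x3), (ν,x1), (ν,x3), (ξ,x1), (ξ,x3)}
  {ν, ξ} × {x1, x2, x3} = {(ν,x1), (ν,x2), (ν,x3), (ξ,x1), (ξ,x2), (ξ,x3)}
  {μ, ν, ξ} × {x1, x2, x3} = {(μ,x1), (μ,x2), (μ,x3), (ν,x1), (ν,x2), (ν,x3), (ξ,x1), (ξ,x2), (ξ,x3)}
These 22 distinct sets form the basis B.
Close under arbitrary unions to get τ_{X×Y}; counting gives |τ_{X×Y}| = 64.


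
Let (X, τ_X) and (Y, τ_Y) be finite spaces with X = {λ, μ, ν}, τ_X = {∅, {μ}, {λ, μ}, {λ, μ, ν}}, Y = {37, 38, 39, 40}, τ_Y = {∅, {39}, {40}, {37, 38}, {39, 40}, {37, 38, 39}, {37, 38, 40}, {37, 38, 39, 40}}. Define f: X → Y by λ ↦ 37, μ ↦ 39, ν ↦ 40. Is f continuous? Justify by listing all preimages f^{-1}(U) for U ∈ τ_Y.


f is NOT continuous.

Compute f^{-1}(U) for each U ∈ τ_Y:
  U = ∅: f^{-1}(U) = ∅ ∈ τ_X ✓.
  U = {39}: f^{-1}(U) = {μ} ∈ τ_X ✓.
  U = {40}: f^{-1}(U) = {ν} ∉ τ_X ✗.
  U = {37, 38}: f^{-1}(U) = {λ} ∉ τ_X ✗.
  U = {39, 40}: f^{-1}(U) = {μ, ν} ∉ τ_X ✗.
  U = {37, 38, 39}: f^{-1}(U) = {λ, μ} ∈ τ_X ✓.
  U = {37, 38, 40}: f^{-1}(U) = {λ, ν} ∉ τ_X ✗.
  U = {37, 38, 39, 40}: f^{-1}(U) = {λ, μ, ν} ∈ τ_X ✓.
Found U = {40} with f^{-1}(U) = {ν} not in τ_X. Therefore f is NOT continuous.


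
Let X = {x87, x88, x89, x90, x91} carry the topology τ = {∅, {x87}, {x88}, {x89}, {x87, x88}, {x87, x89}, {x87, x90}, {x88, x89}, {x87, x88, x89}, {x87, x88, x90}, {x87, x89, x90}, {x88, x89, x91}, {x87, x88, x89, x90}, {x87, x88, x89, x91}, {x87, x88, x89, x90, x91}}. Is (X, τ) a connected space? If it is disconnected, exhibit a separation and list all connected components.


(X, τ) is disconnected; components = [{x87, x90}, {x88, x89, x91}].

Find clopen sets (U ∈ τ with X ∖ U ∈ τ):
  U = ∅, X ∖ U = {x87, x88, x89, x90, x91} — both open, so U is clopen.
  U = {x87, x90}, X ∖ U = {x88, x89, x91} — both open, so U is clopen.
  U = {x88, x89, x91}, X ∖ U = {x87, x90} — both open, so U is clopen.
  U = {x87, x88, x89, x90, x91}, X ∖ U = ∅ — both open, so U is clopen.
Nontrivial clopen(s) exist: e.g. {x87, x90}. So (X, τ) is disconnected.
Compute connected components by grouping points that agree on all clopens:
  component: {x87, x90}
  component: {x88, x89, x91}


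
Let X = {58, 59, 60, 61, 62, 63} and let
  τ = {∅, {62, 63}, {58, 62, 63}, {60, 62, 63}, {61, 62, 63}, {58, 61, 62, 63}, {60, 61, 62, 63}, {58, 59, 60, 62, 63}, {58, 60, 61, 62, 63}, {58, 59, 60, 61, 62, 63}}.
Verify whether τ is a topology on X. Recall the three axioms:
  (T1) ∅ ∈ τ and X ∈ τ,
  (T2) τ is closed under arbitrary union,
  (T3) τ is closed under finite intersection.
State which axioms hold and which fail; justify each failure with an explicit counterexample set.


τ is NOT a topology on X.

Axiom (T1): ∅ ∈ τ? Yes; X ∈ τ? Yes.
Axiom (T2/T3): check pairwise unions and intersections of members of τ.
Counterexample for (T2): {58, 62, 63} ∪ {60, 62, 63} = {58, 60, 62, 63} ∉ τ. Therefore τ is NOT a topology.


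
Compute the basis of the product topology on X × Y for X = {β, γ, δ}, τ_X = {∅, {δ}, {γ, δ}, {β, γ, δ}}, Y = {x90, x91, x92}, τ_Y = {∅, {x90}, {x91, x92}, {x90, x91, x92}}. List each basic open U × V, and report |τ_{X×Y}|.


Basis B = {∅ × ∅, {δ} × {x90}, {γ, δ} × {x90}, {δ} × {x91, x92}, {β, γ, δ} × {x90}, {δ} × {x90, x91, x92}, {γ, δ} × {x91, x92}, {β, γ, δ} × {x91, x92}, {γ, δ} × {x90, x91, x92}, {β, γ, δ} × {x90, x91, x92}}; |τ_{X×Y}| = 16.

Enumerate products U × V with U ∈ τ_X, V ∈ τ_Y (deduplicated):
  ∅ × ∅ = {} (∅)
  {δ} × {x90} = {(δ,x90)}
  {γ, δ} × {x90} = {(γ,x90), (δ,x90)}
  {δ} × {x91, x92} = {(δ,x91), (δ,x92)}
  {β, γ, δ} × {x90} = {(β,x90), (γ,x90), (δ,x90)}
  {δ} × {x90, x91, x92} = {(δ,x90), (δ,x91), (δ,x92)}
  {γ, δ} × {x91, x92} = {(γ,x91), (γ,x92), (δ,x91), (δ,x92)}
  {β, γ, δ} × {x91, x92} = {(β,x91), (β,x92), (γ,x91), (γ,x92), (δ,x91), (δ,x92)}
  {γ, δ} × {x90, x91, x92} = {(γ,x90), (γ,x91), (γ,x92), (δ,x90), (δ,x91), (δ,x92)}
  {β, γ, δ} × {x90, x91, x92} = {(β,x90), (β,x91), (β,x92), (γ,x90), (γ,x91), (γ,x92), (δ,x90), (δ,x91), (δ,x92)}
These 10 distinct sets form the basis B.
Close under arbitrary unions to get τ_{X×Y}; counting gives |τ_{X×Y}| = 16.


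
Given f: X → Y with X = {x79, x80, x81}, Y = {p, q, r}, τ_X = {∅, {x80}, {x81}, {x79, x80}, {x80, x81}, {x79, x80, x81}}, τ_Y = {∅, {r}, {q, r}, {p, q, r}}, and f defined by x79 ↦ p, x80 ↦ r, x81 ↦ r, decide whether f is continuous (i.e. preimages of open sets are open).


f IS continuous.

Compute f^{-1}(U) for each U ∈ τ_Y:
  U = ∅: f^{-1}(U) = ∅ ∈ τ_X ✓.
  U = {r}: f^{-1}(U) = {x80, x81} ∈ τ_X ✓.
  U = {q, r}: f^{-1}(U) = {x80, x81} ∈ τ_X ✓.
  U = {p, q, r}: f^{-1}(U) = {x79, x80, x81} ∈ τ_X ✓.
Every preimage lies in τ_X, so f IS continuous.


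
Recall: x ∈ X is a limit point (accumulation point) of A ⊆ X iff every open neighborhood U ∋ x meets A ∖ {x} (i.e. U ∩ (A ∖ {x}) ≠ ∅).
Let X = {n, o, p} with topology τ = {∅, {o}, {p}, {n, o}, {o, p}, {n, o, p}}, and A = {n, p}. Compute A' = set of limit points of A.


A' = ∅

For each x ∈ X, list the open sets U ∈ τ with x ∈ U, then check whether U ∩ (A ∖ {x}) ≠ ∅ for every such U.
  x = n: open {n, o} ∋ x has {n, o} ∩ (A ∖ {n}) = ∅, so x is NOT a limit point.
  x = o: open {o} ∋ x has {o} ∩ (A ∖ {o}) = ∅, so x is NOT a limit point.
  x = p: open {p} ∋ x has {p} ∩ (A ∖ {p}) = ∅, so x is NOT a limit point.
Collecting: A' = ∅.


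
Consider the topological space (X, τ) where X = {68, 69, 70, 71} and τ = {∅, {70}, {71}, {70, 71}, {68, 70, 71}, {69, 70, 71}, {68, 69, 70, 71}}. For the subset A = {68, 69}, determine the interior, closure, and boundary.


int(A) = ∅, cl(A) = {68, 69}, ∂A = {68, 69}.

Closed sets in (X, τ) are complements of opens:
  closed(X, τ) = {∅, {68}, {69}, {68, 69}, {68, 69, 70}, {68, 69, 71}, {68, 69, 70, 71}}.
int(A) = ⋃ {U ∈ τ : U ⊆ A}. Opens contained in A: ∅.
Taking the union of these: int(A) = ∅.
cl(A) = ⋂ {C closed : A ⊆ C}. Closed sets containing A: {68, 69}, {68, 69, 70}, {68, 69, 71}, {68, 69, 70, 71}.
Intersecting these: cl(A) = {68, 69}.
∂A = cl(A) ∖ int(A) = {68, 69} ∖ ∅ = {68, 69}.


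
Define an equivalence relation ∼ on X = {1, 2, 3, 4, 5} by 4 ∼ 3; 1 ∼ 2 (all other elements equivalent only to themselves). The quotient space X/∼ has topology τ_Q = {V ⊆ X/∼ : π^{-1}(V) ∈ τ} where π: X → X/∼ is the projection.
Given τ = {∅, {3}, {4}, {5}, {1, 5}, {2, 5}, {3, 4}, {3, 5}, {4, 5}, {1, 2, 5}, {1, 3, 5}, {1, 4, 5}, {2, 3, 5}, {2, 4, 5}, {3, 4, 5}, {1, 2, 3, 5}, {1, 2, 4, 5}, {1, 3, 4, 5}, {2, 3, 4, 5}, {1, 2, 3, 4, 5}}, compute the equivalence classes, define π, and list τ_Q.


X/∼ = {[1=2], [3=4], [5]}; |τ_Q| = 6.

Equivalence classes: [1=2], [3=4], [5].
Quotient map π: X → X/∼ sends 1 ↦ [1=2], 2 ↦ [1=2], 3 ↦ [3=4], 4 ↦ [3=4], 5 ↦ [5].
For each subset V ⊆ X/∼, compute π^{-1}(V) ⊆ X and check whether π^{-1}(V) ∈ τ. V is open in τ_Q iff π^{-1}(V) ∈ τ.
  V = {}: π^{-1}(V) = ∅ ∈ τ ✓.
  V = {[1=2]}: π^{-1}(V) = {1, 2} ∉ τ ✗.
  V = {[3=4]}: π^{-1}(V) = {3, 4} ∈ τ ✓.
  V = {[1=2], [3=4]}: π^{-1}(V) = {1, 2, 3, 4} ∉ τ ✗.
  V = {[5]}: π^{-1}(V) = {5} ∈ τ ✓.
  V = {[1=2], [5]}: π^{-1}(V) = {1, 2, 5} ∈ τ ✓.
  V = {[3=4], [5]}: π^{-1}(V) = {3, 4, 5} ∈ τ ✓.
  V = {[1=2], [3=4], [5]}: π^{-1}(V) = {1, 2, 3, 4, 5} ∈ τ ✓.
Open sets in the quotient: τ_Q = {{}, {[3=4]}, {[5]}, {[1=2], [5]}, {[3=4], [5]}, {[1=2], [3=4], [5]}} (6 elements).


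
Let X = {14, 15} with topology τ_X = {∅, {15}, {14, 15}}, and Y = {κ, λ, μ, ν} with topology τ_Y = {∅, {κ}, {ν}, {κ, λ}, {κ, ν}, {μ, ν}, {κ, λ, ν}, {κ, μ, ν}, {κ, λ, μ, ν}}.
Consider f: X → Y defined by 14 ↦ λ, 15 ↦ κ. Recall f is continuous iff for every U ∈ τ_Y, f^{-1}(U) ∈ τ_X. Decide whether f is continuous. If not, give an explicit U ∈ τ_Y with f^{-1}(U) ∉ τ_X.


f IS continuous.

Compute f^{-1}(U) for each U ∈ τ_Y:
  U = ∅: f^{-1}(U) = ∅ ∈ τ_X ✓.
  U = {κ}: f^{-1}(U) = {15} ∈ τ_X ✓.
  U = {ν}: f^{-1}(U) = ∅ ∈ τ_X ✓.
  U = {κ, λ}: f^{-1}(U) = {14, 15} ∈ τ_X ✓.
  U = {κ, ν}: f^{-1}(U) = {15} ∈ τ_X ✓.
  U = {μ, ν}: f^{-1}(U) = ∅ ∈ τ_X ✓.
  U = {κ, λ, ν}: f^{-1}(U) = {14, 15} ∈ τ_X ✓.
  U = {κ, μ, ν}: f^{-1}(U) = {15} ∈ τ_X ✓.
  U = {κ, λ, μ, ν}: f^{-1}(U) = {14, 15} ∈ τ_X ✓.
Every preimage lies in τ_X, so f IS continuous.


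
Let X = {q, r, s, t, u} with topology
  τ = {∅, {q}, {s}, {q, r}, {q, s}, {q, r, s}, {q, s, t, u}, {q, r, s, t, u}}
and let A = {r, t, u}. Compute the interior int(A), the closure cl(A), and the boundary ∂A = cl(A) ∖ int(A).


int(A) = ∅, cl(A) = {r, t, u}, ∂A = {r, t, u}.

Closed sets in (X, τ) are complements of opens:
  closed(X, τ) = {∅, {r}, {t, u}, {r, t, u}, {s, t, u}, {q, r, t, u}, {r, s, t, u}, {q, r, s, t, u}}.
int(A) = ⋃ {U ∈ τ : U ⊆ A}. Opens contained in A: ∅.
Taking the union of these: int(A) = ∅.
cl(A) = ⋂ {C closed : A ⊆ C}. Closed sets containing A: {r, t, u}, {q, r, t, u}, {r, s, t, u}, {q, r, s, t, u}.
Intersecting these: cl(A) = {r, t, u}.
∂A = cl(A) ∖ int(A) = {r, t, u} ∖ ∅ = {r, t, u}.


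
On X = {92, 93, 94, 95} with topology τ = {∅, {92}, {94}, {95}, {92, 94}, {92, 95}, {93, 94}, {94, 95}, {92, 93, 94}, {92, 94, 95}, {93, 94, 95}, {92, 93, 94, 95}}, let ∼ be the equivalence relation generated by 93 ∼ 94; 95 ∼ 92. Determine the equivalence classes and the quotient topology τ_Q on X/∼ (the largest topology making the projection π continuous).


X/∼ = {[92=95], [93=94]}; |τ_Q| = 4.

Equivalence classes: [92=95], [93=94].
Quotient map π: X → X/∼ sends 92 ↦ [92=95], 93 ↦ [93=94], 94 ↦ [93=94], 95 ↦ [92=95].
For each subset V ⊆ X/∼, compute π^{-1}(V) ⊆ X and check whether π^{-1}(V) ∈ τ. V is open in τ_Q iff π^{-1}(V) ∈ τ.
  V = {}: π^{-1}(V) = ∅ ∈ τ ✓.
  V = {[92=95]}: π^{-1}(V) = {92, 95} ∈ τ ✓.
  V = {[93=94]}: π^{-1}(V) = {93, 94} ∈ τ ✓.
  V = {[92=95], [93=94]}: π^{-1}(V) = {92, 93, 94, 95} ∈ τ ✓.
Open sets in the quotient: τ_Q = {{}, {[92=95]}, {[93=94]}, {[92=95], [93=94]}} (4 elements).


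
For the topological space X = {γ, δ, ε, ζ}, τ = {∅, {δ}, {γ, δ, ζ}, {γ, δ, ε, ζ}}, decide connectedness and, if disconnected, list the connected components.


(X, τ) is connected.

Find clopen sets (U ∈ τ with X ∖ U ∈ τ):
  U = ∅, X ∖ U = {γ, δ, ε, ζ} — both open, so U is clopen.
  U = {γ, δ, ε, ζ}, X ∖ U = ∅ — both open, so U is clopen.
Only trivial clopens (∅ and X) exist, so (X, τ) is connected.
Compute connected components by grouping points that agree on all clopens:
  component: {γ, δ, ε, ζ}


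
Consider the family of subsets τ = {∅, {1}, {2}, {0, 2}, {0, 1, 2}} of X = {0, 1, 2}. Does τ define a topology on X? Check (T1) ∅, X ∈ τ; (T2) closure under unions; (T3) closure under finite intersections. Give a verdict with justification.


τ is NOT a topology on X.

Axiom (T1): ∅ ∈ τ? Yes; X ∈ τ? Yes.
Axiom (T2/T3): check pairwise unions and intersections of members of τ.
Counterexample for (T2): {1} ∪ {2} = {1, 2} ∉ τ. Therefore τ is NOT a topology.


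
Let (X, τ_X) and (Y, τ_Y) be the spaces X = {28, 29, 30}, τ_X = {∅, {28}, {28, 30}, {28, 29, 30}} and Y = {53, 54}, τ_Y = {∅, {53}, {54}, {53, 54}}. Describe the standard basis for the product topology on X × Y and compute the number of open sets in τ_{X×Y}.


Basis B = {∅ × ∅, {28} × {53}, {28} × {54}, {28} × {53, 54}, {28, 30} × {53}, {28, 30} × {54}, {28, 29, 30} × {53}, {28, 29, 30} × {54}, {28, 30} × {53, 54}, {28, 29, 30} × {53, 54}}; |τ_{X×Y}| = 16.

Enumerate products U × V with U ∈ τ_X, V ∈ τ_Y (deduplicated):
  ∅ × ∅ = {} (∅)
  {28} × {53} = {(28,53)}
  {28} × {54} = {(28,54)}
  {28} × {53, 54} = {(28,53), (28,54)}
  {28, 30} × {53} = {(28,53), (30,53)}
  {28, 30} × {54} = {(28,54), (30,54)}
  {28, 29, 30} × {53} = {(28,53), (29,53), (30,53)}
  {28, 29, 30} × {54} = {(28,54), (29,54), (30,54)}
  {28, 30} × {53, 54} = {(28,53), (28,54), (30,53), (30,54)}
  {28, 29, 30} × {53, 54} = {(28,53), (28,54), (29,53), (29,54), (30,53), (30,54)}
These 10 distinct sets form the basis B.
Close under arbitrary unions to get τ_{X×Y}; counting gives |τ_{X×Y}| = 16.


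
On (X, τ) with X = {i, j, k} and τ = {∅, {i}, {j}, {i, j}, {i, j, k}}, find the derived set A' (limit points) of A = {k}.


A' = ∅

For each x ∈ X, list the open sets U ∈ τ with x ∈ U, then check whether U ∩ (A ∖ {x}) ≠ ∅ for every such U.
  x = i: open {i} ∋ x has {i} ∩ (A ∖ {i}) = ∅, so x is NOT a limit point.
  x = j: open {j} ∋ x has {j} ∩ (A ∖ {j}) = ∅, so x is NOT a limit point.
  x = k: open {i, j, k} ∋ x has {i, j, k} ∩ (A ∖ {k}) = ∅, so x is NOT a limit point.
Collecting: A' = ∅.


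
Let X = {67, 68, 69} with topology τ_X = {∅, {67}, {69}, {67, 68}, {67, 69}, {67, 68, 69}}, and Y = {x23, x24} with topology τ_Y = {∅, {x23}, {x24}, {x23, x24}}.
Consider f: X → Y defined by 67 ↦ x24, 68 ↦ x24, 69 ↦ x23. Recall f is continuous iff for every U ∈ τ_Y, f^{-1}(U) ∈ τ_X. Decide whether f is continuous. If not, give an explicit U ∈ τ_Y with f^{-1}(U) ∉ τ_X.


f IS continuous.

Compute f^{-1}(U) for each U ∈ τ_Y:
  U = ∅: f^{-1}(U) = ∅ ∈ τ_X ✓.
  U = {x23}: f^{-1}(U) = {69} ∈ τ_X ✓.
  U = {x24}: f^{-1}(U) = {67, 68} ∈ τ_X ✓.
  U = {x23, x24}: f^{-1}(U) = {67, 68, 69} ∈ τ_X ✓.
Every preimage lies in τ_X, so f IS continuous.


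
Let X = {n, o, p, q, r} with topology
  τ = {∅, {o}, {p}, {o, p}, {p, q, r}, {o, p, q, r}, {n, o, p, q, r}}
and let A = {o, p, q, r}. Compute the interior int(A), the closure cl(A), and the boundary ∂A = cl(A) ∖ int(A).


int(A) = {o, p, q, r}, cl(A) = {n, o, p, q, r}, ∂A = {n}.

Closed sets in (X, τ) are complements of opens:
  closed(X, τ) = {∅, {n}, {n, o}, {n, q, r}, {n, o, q, r}, {n, p, q, r}, {n, o, p, q, r}}.
int(A) = ⋃ {U ∈ τ : U ⊆ A}. Opens contained in A: ∅, {o}, {p}, {o, p}, {p, q, r}, {o, p, q, r}.
Taking the union of these: int(A) = {o, p, q, r}.
cl(A) = ⋂ {C closed : A ⊆ C}. Closed sets containing A: {n, o, p, q, r}.
Intersecting these: cl(A) = {n, o, p, q, r}.
∂A = cl(A) ∖ int(A) = {n, o, p, q, r} ∖ {o, p, q, r} = {n}.


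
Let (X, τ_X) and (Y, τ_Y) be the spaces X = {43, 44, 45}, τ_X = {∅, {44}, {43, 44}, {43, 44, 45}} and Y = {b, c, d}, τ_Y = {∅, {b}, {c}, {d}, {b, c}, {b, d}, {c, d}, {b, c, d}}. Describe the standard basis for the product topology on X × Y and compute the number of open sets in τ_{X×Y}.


Basis B = {∅ × ∅, {44} × {b}, {44} × {c}, {44} × {d}, {43, 44} × {b}, {43, 44} × {c}, {43, 44} × {d}, {44} × {b, c}, {44} × {b, d}, {44} × {c, d}, {43, 44, 45} × {b}, {43, 44, 45} × {c}, {43, 44, 45} × {d}, {44} × {b, c, d}, {43, 44} × {b, c}, {43, 44} × {b, d}, {43, 44} × {c, d}, {43, 44} × {b, c, d}, {43, 44, 45} × {b, c}, {43, 44, 45} × {b, d}, {43, 44, 45} × {c, d}, {43, 44, 45} × {b, c, d}}; |τ_{X×Y}| = 64.

Enumerate products U × V with U ∈ τ_X, V ∈ τ_Y (deduplicated):
  ∅ × ∅ = {} (∅)
  {44} × {b} = {(44,b)}
  {44} × {c} = {(44,c)}
  {44} × {d} = {(44,d)}
  {43, 44} × {b} = {(43,b), (44,b)}
  {43, 44} × {c} = {(43,c), (44,c)}
  {43, 44} × {d} = {(43,d), (44,d)}
  {44} × {b, c} = {(44,b), (44,c)}
  {44} × {b, d} = {(44,b), (44,d)}
  {44} × {c, d} = {(44,c), (44,d)}
  {43, 44, 45} × {b} = {(43,b), (44,b), (45,b)}
  {43, 44, 45} × {c} = {(43,c), (44,c), (45,c)}
  {43, 44, 45} × {d} = {(43,d), (44,d), (45,d)}
  {44} × {b, c, d} = {(44,b), (44,c), (44,d)}
  {43, 44} × {b, c} = {(43,b), (43,c), (44,b), (44,c)}
  {43, 44} × {b, d} = {(43,b), (43,d), (44,b), (44,d)}
  {43, 44} × {c, d} = {(43,c), (43,d), (44,c), (44,d)}
  {43, 44} × {b, c, d} = {(43,b), (43,c), (43,d), (44,b), (44,c), (44,d)}
  {43, 44, 45} × {b, c} = {(43,b), (43,c), (44,b), (44,c), (45,b), (45,c)}
  {43, 44, 45} × {b, d} = {(43,b), (43,d), (44,b), (44,d), (45,b), (45,d)}
  {43, 44, 45} × {c, d} = {(43,c), (43,d), (44,c), (44,d), (45,c), (45,d)}
  {43, 44, 45} × {b, c, d} = {(43,b), (43,c), (43,d), (44,b), (44,c), (44,d), (45,b), (45,c), (45,d)}
These 22 distinct sets form the basis B.
Close under arbitrary unions to get τ_{X×Y}; counting gives |τ_{X×Y}| = 64.


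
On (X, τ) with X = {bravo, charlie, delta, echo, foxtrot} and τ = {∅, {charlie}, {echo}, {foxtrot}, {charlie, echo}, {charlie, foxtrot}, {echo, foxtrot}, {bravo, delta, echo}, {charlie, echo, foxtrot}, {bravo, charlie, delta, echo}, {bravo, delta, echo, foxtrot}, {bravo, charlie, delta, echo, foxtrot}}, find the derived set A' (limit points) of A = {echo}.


A' = {bravo, delta}

For each x ∈ X, list the open sets U ∈ τ with x ∈ U, then check whether U ∩ (A ∖ {x}) ≠ ∅ for every such U.
  x = bravo: opens ∋ x are {bravo, delta, echo}, {bravo, charlie, delta, echo}, {bravo, delta, echo, foxtrot}, {bravo, charlie, delta, echo, foxtrot}; each meets A ∖ {bravo}, so x IS a limit point.
  x = charlie: open {charlie} ∋ x has {charlie} ∩ (A ∖ {charlie}) = ∅, so x is NOT a limit point.
  x = delta: opens ∋ x are {bravo, delta, echo}, {bravo, charlie, delta, echo}, {bravo, delta, echo, foxtrot}, {bravo, charlie, delta, echo, foxtrot}; each meets A ∖ {delta}, so x IS a limit point.
  x = echo: open {echo} ∋ x has {echo} ∩ (A ∖ {echo}) = ∅, so x is NOT a limit point.
  x = foxtrot: open {foxtrot} ∋ x has {foxtrot} ∩ (A ∖ {foxtrot}) = ∅, so x is NOT a limit point.
Collecting: A' = {bravo, delta}.


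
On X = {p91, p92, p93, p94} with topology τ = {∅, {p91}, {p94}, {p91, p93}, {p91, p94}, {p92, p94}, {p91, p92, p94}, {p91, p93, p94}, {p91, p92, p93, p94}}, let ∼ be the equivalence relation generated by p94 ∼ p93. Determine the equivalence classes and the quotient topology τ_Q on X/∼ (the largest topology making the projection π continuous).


X/∼ = {[p91], [p92], [p93=p94]}; |τ_Q| = 4.

Equivalence classes: [p91], [p92], [p93=p94].
Quotient map π: X → X/∼ sends p91 ↦ [p91], p92 ↦ [p92], p93 ↦ [p93=p94], p94 ↦ [p93=p94].
For each subset V ⊆ X/∼, compute π^{-1}(V) ⊆ X and check whether π^{-1}(V) ∈ τ. V is open in τ_Q iff π^{-1}(V) ∈ τ.
  V = {}: π^{-1}(V) = ∅ ∈ τ ✓.
  V = {[p91]}: π^{-1}(V) = {p91} ∈ τ ✓.
  V = {[p92]}: π^{-1}(V) = {p92} ∉ τ ✗.
  V = {[p91], [p92]}: π^{-1}(V) = {p91, p92} ∉ τ ✗.
  V = {[p93=p94]}: π^{-1}(V) = {p93, p94} ∉ τ ✗.
  V = {[p91], [p93=p94]}: π^{-1}(V) = {p91, p93, p94} ∈ τ ✓.
  V = {[p92], [p93=p94]}: π^{-1}(V) = {p92, p93, p94} ∉ τ ✗.
  V = {[p91], [p92], [p93=p94]}: π^{-1}(V) = {p91, p92, p93, p94} ∈ τ ✓.
Open sets in the quotient: τ_Q = {{}, {[p91]}, {[p91], [p93=p94]}, {[p91], [p92], [p93=p94]}} (4 elements).


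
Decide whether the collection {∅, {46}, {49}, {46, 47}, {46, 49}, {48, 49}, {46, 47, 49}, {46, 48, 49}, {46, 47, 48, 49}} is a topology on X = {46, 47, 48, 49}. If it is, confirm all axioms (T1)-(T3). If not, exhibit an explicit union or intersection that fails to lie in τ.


τ IS a topology on X.

Axiom (T1): ∅ ∈ τ? Yes; X ∈ τ? Yes.
Axiom (T2/T3): check pairwise unions and intersections of members of τ.
All pairwise intersections and unions checked — each lies in τ. Therefore τ satisfies (T1), (T2), (T3): it IS a topology on X.


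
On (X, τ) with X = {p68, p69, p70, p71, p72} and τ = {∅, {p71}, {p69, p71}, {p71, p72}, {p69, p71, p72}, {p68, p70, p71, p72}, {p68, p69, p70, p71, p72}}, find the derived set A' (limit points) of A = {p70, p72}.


A' = {p68, p70}

For each x ∈ X, list the open sets U ∈ τ with x ∈ U, then check whether U ∩ (A ∖ {x}) ≠ ∅ for every such U.
  x = p68: opens ∋ x are {p68, p70, p71, p72}, {p68, p69, p70, p71, p72}; each meets A ∖ {p68}, so x IS a limit point.
  x = p69: open {p69, p71} ∋ x has {p69, p71} ∩ (A ∖ {p69}) = ∅, so x is NOT a limit point.
  x = p70: opens ∋ x are {p68, p70, p71, p72}, {p68, p69, p70, p71, p72}; each meets A ∖ {p70}, so x IS a limit point.
  x = p71: open {p71} ∋ x has {p71} ∩ (A ∖ {p71}) = ∅, so x is NOT a limit point.
  x = p72: open {p71, p72} ∋ x has {p71, p72} ∩ (A ∖ {p72}) = ∅, so x is NOT a limit point.
Collecting: A' = {p68, p70}.


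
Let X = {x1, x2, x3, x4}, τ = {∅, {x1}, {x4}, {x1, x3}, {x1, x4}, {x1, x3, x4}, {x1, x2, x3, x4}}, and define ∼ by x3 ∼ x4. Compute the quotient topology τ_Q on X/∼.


X/∼ = {[x1], [x2], [x3=x4]}; |τ_Q| = 4.

Equivalence classes: [x1], [x2], [x3=x4].
Quotient map π: X → X/∼ sends x1 ↦ [x1], x2 ↦ [x2], x3 ↦ [x3=x4], x4 ↦ [x3=x4].
For each subset V ⊆ X/∼, compute π^{-1}(V) ⊆ X and check whether π^{-1}(V) ∈ τ. V is open in τ_Q iff π^{-1}(V) ∈ τ.
  V = {}: π^{-1}(V) = ∅ ∈ τ ✓.
  V = {[x1]}: π^{-1}(V) = {x1} ∈ τ ✓.
  V = {[x2]}: π^{-1}(V) = {x2} ∉ τ ✗.
  V = {[x1], [x2]}: π^{-1}(V) = {x1, x2} ∉ τ ✗.
  V = {[x3=x4]}: π^{-1}(V) = {x3, x4} ∉ τ ✗.
  V = {[x1], [x3=x4]}: π^{-1}(V) = {x1, x3, x4} ∈ τ ✓.
  V = {[x2], [x3=x4]}: π^{-1}(V) = {x2, x3, x4} ∉ τ ✗.
  V = {[x1], [x2], [x3=x4]}: π^{-1}(V) = {x1, x2, x3, x4} ∈ τ ✓.
Open sets in the quotient: τ_Q = {{}, {[x1]}, {[x1], [x3=x4]}, {[x1], [x2], [x3=x4]}} (4 elements).


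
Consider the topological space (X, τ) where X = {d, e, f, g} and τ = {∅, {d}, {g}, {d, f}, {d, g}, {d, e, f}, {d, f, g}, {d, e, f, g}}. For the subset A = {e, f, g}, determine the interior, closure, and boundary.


int(A) = {g}, cl(A) = {e, f, g}, ∂A = {e, f}.

Closed sets in (X, τ) are complements of opens:
  closed(X, τ) = {∅, {e}, {g}, {e, f}, {e, g}, {d, e, f}, {e, f, g}, {d, e, f, g}}.
int(A) = ⋃ {U ∈ τ : U ⊆ A}. Opens contained in A: ∅, {g}.
Taking the union of these: int(A) = {g}.
cl(A) = ⋂ {C closed : A ⊆ C}. Closed sets containing A: {e, f, g}, {d, e, f, g}.
Intersecting these: cl(A) = {e, f, g}.
∂A = cl(A) ∖ int(A) = {e, f, g} ∖ {g} = {e, f}.


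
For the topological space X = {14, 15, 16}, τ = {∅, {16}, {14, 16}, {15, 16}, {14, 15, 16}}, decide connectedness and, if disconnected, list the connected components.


(X, τ) is connected.

Find clopen sets (U ∈ τ with X ∖ U ∈ τ):
  U = ∅, X ∖ U = {14, 15, 16} — both open, so U is clopen.
  U = {14, 15, 16}, X ∖ U = ∅ — both open, so U is clopen.
Only trivial clopens (∅ and X) exist, so (X, τ) is connected.
Compute connected components by grouping points that agree on all clopens:
  component: {14, 15, 16}


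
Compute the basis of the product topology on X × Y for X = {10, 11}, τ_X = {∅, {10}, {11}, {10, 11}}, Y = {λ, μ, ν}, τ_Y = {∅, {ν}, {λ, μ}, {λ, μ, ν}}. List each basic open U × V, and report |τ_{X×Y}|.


Basis B = {∅ × ∅, {10} × {ν}, {11} × {ν}, {10} × {λ, μ}, {10, 11} × {ν}, {11} × {λ, μ}, {10} × {λ, μ, ν}, {11} × {λ, μ, ν}, {10, 11} × {λ, μ}, {10, 11} × {λ, μ, ν}}; |τ_{X×Y}| = 16.

Enumerate products U × V with U ∈ τ_X, V ∈ τ_Y (deduplicated):
  ∅ × ∅ = {} (∅)
  {10} × {ν} = {(10,ν)}
  {11} × {ν} = {(11,ν)}
  {10} × {λ, μ} = {(10,λ), (10,μ)}
  {10, 11} × {ν} = {(10,ν), (11,ν)}
  {11} × {λ, μ} = {(11,λ), (11,μ)}
  {10} × {λ, μ, ν} = {(10,λ), (10,μ), (10,ν)}
  {11} × {λ, μ, ν} = {(11,λ), (11,μ), (11,ν)}
  {10, 11} × {λ, μ} = {(10,λ), (10,μ), (11,λ), (11,μ)}
  {10, 11} × {λ, μ, ν} = {(10,λ), (10,μ), (10,ν), (11,λ), (11,μ), (11,ν)}
These 10 distinct sets form the basis B.
Close under arbitrary unions to get τ_{X×Y}; counting gives |τ_{X×Y}| = 16.


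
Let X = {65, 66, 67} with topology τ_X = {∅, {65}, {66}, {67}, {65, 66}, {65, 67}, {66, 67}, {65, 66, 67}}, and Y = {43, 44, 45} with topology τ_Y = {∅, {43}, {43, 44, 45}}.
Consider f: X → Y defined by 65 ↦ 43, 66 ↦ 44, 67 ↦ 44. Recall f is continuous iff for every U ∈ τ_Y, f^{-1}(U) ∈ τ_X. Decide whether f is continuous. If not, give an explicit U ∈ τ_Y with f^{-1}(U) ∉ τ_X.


f IS continuous.

Compute f^{-1}(U) for each U ∈ τ_Y:
  U = ∅: f^{-1}(U) = ∅ ∈ τ_X ✓.
  U = {43}: f^{-1}(U) = {65} ∈ τ_X ✓.
  U = {43, 44, 45}: f^{-1}(U) = {65, 66, 67} ∈ τ_X ✓.
Every preimage lies in τ_X, so f IS continuous.


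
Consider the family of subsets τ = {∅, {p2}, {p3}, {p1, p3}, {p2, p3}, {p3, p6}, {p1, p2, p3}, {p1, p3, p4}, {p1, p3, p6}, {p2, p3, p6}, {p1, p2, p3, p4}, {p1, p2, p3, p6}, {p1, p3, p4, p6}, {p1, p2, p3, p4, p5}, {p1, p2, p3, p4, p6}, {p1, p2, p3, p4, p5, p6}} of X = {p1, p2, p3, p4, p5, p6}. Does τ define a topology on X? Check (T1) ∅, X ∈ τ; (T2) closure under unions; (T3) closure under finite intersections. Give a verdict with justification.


τ IS a topology on X.

Axiom (T1): ∅ ∈ τ? Yes; X ∈ τ? Yes.
Axiom (T2/T3): check pairwise unions and intersections of members of τ.
All pairwise intersections and unions checked — each lies in τ. Therefore τ satisfies (T1), (T2), (T3): it IS a topology on X.


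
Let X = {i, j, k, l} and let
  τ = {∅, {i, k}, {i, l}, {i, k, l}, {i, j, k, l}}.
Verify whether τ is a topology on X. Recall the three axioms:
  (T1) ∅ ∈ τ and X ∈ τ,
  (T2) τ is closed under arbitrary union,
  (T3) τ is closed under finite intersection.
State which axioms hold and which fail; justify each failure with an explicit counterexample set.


τ is NOT a topology on X.

Axiom (T1): ∅ ∈ τ? Yes; X ∈ τ? Yes.
Axiom (T2/T3): check pairwise unions and intersections of members of τ.
Counterexample for (T3): {i, k} ∩ {i, l} = {i} ∉ τ. Therefore τ is NOT a topology.


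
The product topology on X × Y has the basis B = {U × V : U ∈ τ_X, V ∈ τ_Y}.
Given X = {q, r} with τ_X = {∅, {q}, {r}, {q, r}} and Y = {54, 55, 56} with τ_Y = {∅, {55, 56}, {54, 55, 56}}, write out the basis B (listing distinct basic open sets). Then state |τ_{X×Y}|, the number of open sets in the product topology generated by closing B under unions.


Basis B = {∅ × ∅, {q} × {55, 56}, {r} × {55, 56}, {q} × {54, 55, 56}, {r} × {54, 55, 56}, {q, r} × {55, 56}, {q, r} × {54, 55, 56}}; |τ_{X×Y}| = 9.

Enumerate products U × V with U ∈ τ_X, V ∈ τ_Y (deduplicated):
  ∅ × ∅ = {} (∅)
  {q} × {55, 56} = {(q,55), (q,56)}
  {r} × {55, 56} = {(r,55), (r,56)}
  {q} × {54, 55, 56} = {(q,54), (q,55), (q,56)}
  {r} × {54, 55, 56} = {(r,54), (r,55), (r,56)}
  {q, r} × {55, 56} = {(q,55), (q,56), (r,55), (r,56)}
  {q, r} × {54, 55, 56} = {(q,54), (q,55), (q,56), (r,54), (r,55), (r,56)}
These 7 distinct sets form the basis B.
Close under arbitrary unions to get τ_{X×Y}; counting gives |τ_{X×Y}| = 9.


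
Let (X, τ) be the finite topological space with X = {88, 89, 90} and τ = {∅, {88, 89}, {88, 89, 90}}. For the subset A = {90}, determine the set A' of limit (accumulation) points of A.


A' = ∅

For each x ∈ X, list the open sets U ∈ τ with x ∈ U, then check whether U ∩ (A ∖ {x}) ≠ ∅ for every such U.
  x = 88: open {88, 89} ∋ x has {88, 89} ∩ (A ∖ {88}) = ∅, so x is NOT a limit point.
  x = 89: open {88, 89} ∋ x has {88, 89} ∩ (A ∖ {89}) = ∅, so x is NOT a limit point.
  x = 90: open {88, 89, 90} ∋ x has {88, 89, 90} ∩ (A ∖ {90}) = ∅, so x is NOT a limit point.
Collecting: A' = ∅.


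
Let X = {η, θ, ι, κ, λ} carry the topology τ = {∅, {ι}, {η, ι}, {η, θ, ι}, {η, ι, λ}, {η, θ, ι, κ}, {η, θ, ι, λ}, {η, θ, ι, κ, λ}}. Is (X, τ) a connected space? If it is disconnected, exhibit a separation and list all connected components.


(X, τ) is connected.

Find clopen sets (U ∈ τ with X ∖ U ∈ τ):
  U = ∅, X ∖ U = {η, θ, ι, κ, λ} — both open, so U is clopen.
  U = {η, θ, ι, κ, λ}, X ∖ U = ∅ — both open, so U is clopen.
Only trivial clopens (∅ and X) exist, so (X, τ) is connected.
Compute connected components by grouping points that agree on all clopens:
  component: {η, θ, ι, κ, λ}


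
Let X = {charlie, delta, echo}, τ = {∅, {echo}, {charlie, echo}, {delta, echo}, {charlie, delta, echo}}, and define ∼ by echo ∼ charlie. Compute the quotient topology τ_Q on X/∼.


X/∼ = {[charlie=echo], [delta]}; |τ_Q| = 3.

Equivalence classes: [charlie=echo], [delta].
Quotient map π: X → X/∼ sends charlie ↦ [charlie=echo], delta ↦ [delta], echo ↦ [charlie=echo].
For each subset V ⊆ X/∼, compute π^{-1}(V) ⊆ X and check whether π^{-1}(V) ∈ τ. V is open in τ_Q iff π^{-1}(V) ∈ τ.
  V = {}: π^{-1}(V) = ∅ ∈ τ ✓.
  V = {[charlie=echo]}: π^{-1}(V) = {charlie, echo} ∈ τ ✓.
  V = {[delta]}: π^{-1}(V) = {delta} ∉ τ ✗.
  V = {[charlie=echo], [delta]}: π^{-1}(V) = {charlie, delta, echo} ∈ τ ✓.
Open sets in the quotient: τ_Q = {{}, {[charlie=echo]}, {[charlie=echo], [delta]}} (3 elements).


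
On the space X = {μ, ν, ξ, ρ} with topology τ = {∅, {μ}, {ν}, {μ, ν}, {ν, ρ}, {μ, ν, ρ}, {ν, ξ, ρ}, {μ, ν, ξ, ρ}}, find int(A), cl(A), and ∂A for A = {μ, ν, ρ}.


int(A) = {μ, ν, ρ}, cl(A) = {μ, ν, ξ, ρ}, ∂A = {ξ}.

Closed sets in (X, τ) are complements of opens:
  closed(X, τ) = {∅, {μ}, {ξ}, {μ, ξ}, {ξ, ρ}, {μ, ξ, ρ}, {ν, ξ, ρ}, {μ, ν, ξ, ρ}}.
int(A) = ⋃ {U ∈ τ : U ⊆ A}. Opens contained in A: ∅, {μ}, {ν}, {μ, ν}, {ν, ρ}, {μ, ν, ρ}.
Taking the union of these: int(A) = {μ, ν, ρ}.
cl(A) = ⋂ {C closed : A ⊆ C}. Closed sets containing A: {μ, ν, ξ, ρ}.
Intersecting these: cl(A) = {μ, ν, ξ, ρ}.
∂A = cl(A) ∖ int(A) = {μ, ν, ξ, ρ} ∖ {μ, ν, ρ} = {ξ}.


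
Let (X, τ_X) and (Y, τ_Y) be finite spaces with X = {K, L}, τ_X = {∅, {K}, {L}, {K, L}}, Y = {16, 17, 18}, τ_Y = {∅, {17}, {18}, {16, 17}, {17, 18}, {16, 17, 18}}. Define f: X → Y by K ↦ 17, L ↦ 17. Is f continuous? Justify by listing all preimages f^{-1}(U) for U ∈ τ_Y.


f IS continuous.

Compute f^{-1}(U) for each U ∈ τ_Y:
  U = ∅: f^{-1}(U) = ∅ ∈ τ_X ✓.
  U = {17}: f^{-1}(U) = {K, L} ∈ τ_X ✓.
  U = {18}: f^{-1}(U) = ∅ ∈ τ_X ✓.
  U = {16, 17}: f^{-1}(U) = {K, L} ∈ τ_X ✓.
  U = {17, 18}: f^{-1}(U) = {K, L} ∈ τ_X ✓.
  U = {16, 17, 18}: f^{-1}(U) = {K, L} ∈ τ_X ✓.
Every preimage lies in τ_X, so f IS continuous.


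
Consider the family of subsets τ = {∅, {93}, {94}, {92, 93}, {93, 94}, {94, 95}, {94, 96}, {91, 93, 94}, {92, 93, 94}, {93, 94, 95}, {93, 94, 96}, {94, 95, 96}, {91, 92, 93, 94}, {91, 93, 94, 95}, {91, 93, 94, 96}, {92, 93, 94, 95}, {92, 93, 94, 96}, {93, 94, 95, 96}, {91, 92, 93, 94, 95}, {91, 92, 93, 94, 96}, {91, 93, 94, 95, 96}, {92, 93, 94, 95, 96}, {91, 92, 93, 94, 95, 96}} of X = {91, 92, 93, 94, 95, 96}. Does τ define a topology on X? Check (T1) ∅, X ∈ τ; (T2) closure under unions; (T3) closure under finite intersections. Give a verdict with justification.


τ IS a topology on X.

Axiom (T1): ∅ ∈ τ? Yes; X ∈ τ? Yes.
Axiom (T2/T3): check pairwise unions and intersections of members of τ.
All pairwise intersections and unions checked — each lies in τ. Therefore τ satisfies (T1), (T2), (T3): it IS a topology on X.


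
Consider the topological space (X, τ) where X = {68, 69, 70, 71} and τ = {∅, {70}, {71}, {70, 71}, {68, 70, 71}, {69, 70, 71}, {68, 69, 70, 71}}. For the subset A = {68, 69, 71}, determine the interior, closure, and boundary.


int(A) = {71}, cl(A) = {68, 69, 71}, ∂A = {68, 69}.

Closed sets in (X, τ) are complements of opens:
  closed(X, τ) = {∅, {68}, {69}, {68, 69}, {68, 69, 70}, {68, 69, 71}, {68, 69, 70, 71}}.
int(A) = ⋃ {U ∈ τ : U ⊆ A}. Opens contained in A: ∅, {71}.
Taking the union of these: int(A) = {71}.
cl(A) = ⋂ {C closed : A ⊆ C}. Closed sets containing A: {68, 69, 71}, {68, 69, 70, 71}.
Intersecting these: cl(A) = {68, 69, 71}.
∂A = cl(A) ∖ int(A) = {68, 69, 71} ∖ {71} = {68, 69}.


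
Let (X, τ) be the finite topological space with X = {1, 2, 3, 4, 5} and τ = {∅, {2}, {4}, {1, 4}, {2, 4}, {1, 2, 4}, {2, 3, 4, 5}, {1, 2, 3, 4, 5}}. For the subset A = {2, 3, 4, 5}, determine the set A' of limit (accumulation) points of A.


A' = {1, 3, 5}

For each x ∈ X, list the open sets U ∈ τ with x ∈ U, then check whether U ∩ (A ∖ {x}) ≠ ∅ for every such U.
  x = 1: opens ∋ x are {1, 4}, {1, 2, 4}, {1, 2, 3, 4, 5}; each meets A ∖ {1}, so x IS a limit point.
  x = 2: open {2} ∋ x has {2} ∩ (A ∖ {2}) = ∅, so x is NOT a limit point.
  x = 3: opens ∋ x are {2, 3, 4, 5}, {1, 2, 3, 4, 5}; each meets A ∖ {3}, so x IS a limit point.
  x = 4: open {4} ∋ x has {4} ∩ (A ∖ {4}) = ∅, so x is NOT a limit point.
  x = 5: opens ∋ x are {2, 3, 4, 5}, {1, 2, 3, 4, 5}; each meets A ∖ {5}, so x IS a limit point.
Collecting: A' = {1, 3, 5}.


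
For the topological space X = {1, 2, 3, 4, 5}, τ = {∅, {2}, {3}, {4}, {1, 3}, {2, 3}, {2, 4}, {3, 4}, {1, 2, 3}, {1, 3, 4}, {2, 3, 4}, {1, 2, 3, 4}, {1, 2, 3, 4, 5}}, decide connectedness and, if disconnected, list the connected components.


(X, τ) is connected.

Find clopen sets (U ∈ τ with X ∖ U ∈ τ):
  U = ∅, X ∖ U = {1, 2, 3, 4, 5} — both open, so U is clopen.
  U = {1, 2, 3, 4, 5}, X ∖ U = ∅ — both open, so U is clopen.
Only trivial clopens (∅ and X) exist, so (X, τ) is connected.
Compute connected components by grouping points that agree on all clopens:
  component: {1, 2, 3, 4, 5}
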